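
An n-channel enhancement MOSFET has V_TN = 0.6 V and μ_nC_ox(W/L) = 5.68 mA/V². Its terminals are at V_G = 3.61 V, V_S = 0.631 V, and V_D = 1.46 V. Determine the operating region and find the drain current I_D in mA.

V_GS = V_G − V_S = 3.61 − 0.631 = 2.98 V; V_DS = V_D − V_S = 1.46 − 0.631 = 0.829 V.
V_ov = V_GS − V_TN = 2.98 − 0.6 = 2.38 V.
Since V_DS = 0.829 V < V_ov = 2.38 V, the device is in the triode region.
I_D = k_n [V_ov · V_DS − ½ V_DS²] = 5.68 × [2.38 × 0.829 − 0.5 × 0.829²] = 9.25 mA.

Triode; I_D = 9.25 mA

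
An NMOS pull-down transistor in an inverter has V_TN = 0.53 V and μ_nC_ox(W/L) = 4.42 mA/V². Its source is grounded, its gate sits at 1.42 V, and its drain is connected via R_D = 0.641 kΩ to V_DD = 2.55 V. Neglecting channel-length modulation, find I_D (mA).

I_D = 1.75 mA

V_GS = V_G = 1.42 V, so V_ov = 1.42 − 0.53 = 0.89 V.
Assume saturation: I_D = ½ k_n V_ov² = 0.5 × 4.42 × 0.89² = 1.75 mA, giving V_DS = V_DD − I_D R_D = 2.55 − 1.75 × 0.641 = 1.43 V.
V_DS = 1.43 V ≥ V_ov = 0.89 V, confirming saturation.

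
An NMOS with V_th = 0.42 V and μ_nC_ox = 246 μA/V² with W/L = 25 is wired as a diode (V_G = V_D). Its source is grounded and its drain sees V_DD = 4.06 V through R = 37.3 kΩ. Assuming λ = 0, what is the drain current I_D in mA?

I_D = 0.0929 mA

With gate tied to drain, V_GS = V_DS ≥ V_GS − V_th, so the device is in saturation.
k_n = μ_nC_ox · (W/L) = 6.15 mA/V².
KCL at the drain: ½ k_n (V_GS − V_th)² = (V_DD − V_GS)/R.
Let x = V_GS − 0.42. Then 115 x² + x − 3.64 = 0, giving x = 0.174 V (positive root), so V_GS = 0.594 V.
I_D = (V_DD − V_GS)/R = (4.06 − 0.594) / 37.3 = 0.0929 mA.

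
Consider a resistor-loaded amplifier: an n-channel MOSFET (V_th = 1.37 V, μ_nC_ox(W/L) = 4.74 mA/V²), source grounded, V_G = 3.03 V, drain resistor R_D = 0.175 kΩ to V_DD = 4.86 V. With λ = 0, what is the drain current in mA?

I_D = 6.53 mA

V_GS = V_G = 3.03 V, so V_ov = 3.03 − 1.37 = 1.66 V.
Assume saturation: I_D = ½ k_n V_ov² = 0.5 × 4.74 × 1.66² = 6.53 mA, giving V_DS = V_DD − I_D R_D = 4.86 − 6.53 × 0.175 = 3.72 V.
V_DS = 3.72 V ≥ V_ov = 1.66 V, confirming saturation.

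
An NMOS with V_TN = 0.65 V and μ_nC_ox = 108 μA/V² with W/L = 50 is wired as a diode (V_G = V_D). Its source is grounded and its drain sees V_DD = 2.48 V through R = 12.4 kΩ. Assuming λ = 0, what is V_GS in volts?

V_GS = 0.869 V

With gate tied to drain, V_GS = V_DS ≥ V_GS − V_TN, so the device is in saturation.
k_n = μ_nC_ox · (W/L) = 5.4 mA/V².
KCL at the drain: ½ k_n (V_GS − V_TN)² = (V_DD − V_GS)/R.
Let x = V_GS − 0.65. Then 33.5 x² + x − 1.83 = 0, giving x = 0.219 V (positive root), so V_GS = 0.869 V.
I_D = (V_DD − V_GS)/R = (2.48 − 0.869) / 12.4 = 0.13 mA.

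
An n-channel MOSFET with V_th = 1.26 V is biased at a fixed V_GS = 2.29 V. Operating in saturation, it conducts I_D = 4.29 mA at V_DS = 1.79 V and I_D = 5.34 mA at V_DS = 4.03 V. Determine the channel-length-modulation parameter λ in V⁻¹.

λ = 0.136 V⁻¹

With V_GS fixed, I_D ∝ (1 + λ V_DS) in saturation, so I_D2/I_D1 = (1 + λ V_DS2)/(1 + λ V_DS1).
5.34/4.29 = 1.245 = (1 + 4.03 λ)/(1 + 1.79 λ).
Solving: λ (I_D1 V_DS2 − I_D2 V_DS1) = I_D2 − I_D1, so λ = (5.34 − 4.29) / (4.29 × 4.03 − 5.34 × 1.79) = 1.05 / 7.73 = 0.136 V⁻¹.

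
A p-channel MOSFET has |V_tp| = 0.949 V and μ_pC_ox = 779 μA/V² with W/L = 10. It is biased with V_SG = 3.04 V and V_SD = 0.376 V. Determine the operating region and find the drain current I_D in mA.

k_p = μ_pC_ox · (W/L) = 7.79 mA/V².
V_ov = V_SG − |V_tp| = 3.04 − 0.949 = 2.09 V.
Since V_SD = 0.376 V < V_ov = 2.09 V, the device is in the triode region.
I_D = k_p [V_ov · V_SD − ½ V_SD²] = 7.79 × [2.09 × 0.376 − 0.5 × 0.376²] = 5.57 mA.

Triode; I_D = 5.57 mA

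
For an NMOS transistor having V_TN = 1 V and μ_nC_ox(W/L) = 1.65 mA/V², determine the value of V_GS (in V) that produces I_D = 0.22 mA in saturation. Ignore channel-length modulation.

V_GS = 1.52 V

In saturation I_D = ½ k_n (V_GS − V_TN)², so V_GS − V_TN = √(2 I_D / k_n) = √(2 × 0.22 / 1.65) = 0.516 V.
V_GS = 1 + 0.516 = 1.52 V.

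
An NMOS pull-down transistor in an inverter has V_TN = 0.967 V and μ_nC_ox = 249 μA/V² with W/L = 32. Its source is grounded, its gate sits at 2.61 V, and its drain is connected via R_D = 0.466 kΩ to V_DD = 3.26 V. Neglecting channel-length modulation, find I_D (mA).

I_D = 5.85 mA

V_GS = V_G = 2.61 V, so V_ov = 2.61 − 0.967 = 1.64 V.
k_n = μ_nC_ox · (W/L) = 7.968 mA/V².
Assume saturation: I_D = ½ k_n V_ov² = 0.5 × 7.968 × 1.64² = 10.8 mA, giving V_DS = V_DD − I_D R_D = 3.26 − 10.8 × 0.466 = -1.75 V.
But -1.75 V < V_ov = 1.64 V, so the device is actually in triode.
In triode I_D = k_n[V_ov V_DS − ½ V_DS²] and I_D = (V_DD − V_DS)/R_D. Equating: 1.86 V_DS² − 7.101 V_DS + 3.26 = 0, giving V_DS = 0.534 V (the root below V_ov).
I_D = (3.26 − 0.534) / 0.466 = 5.85 mA.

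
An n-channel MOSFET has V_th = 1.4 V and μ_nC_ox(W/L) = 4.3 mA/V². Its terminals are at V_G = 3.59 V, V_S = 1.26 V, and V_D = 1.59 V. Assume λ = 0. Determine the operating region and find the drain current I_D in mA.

V_GS = V_G − V_S = 3.59 − 1.26 = 2.33 V; V_DS = V_D − V_S = 1.59 − 1.26 = 0.33 V.
V_ov = V_GS − V_th = 2.33 − 1.4 = 0.93 V.
Since V_DS = 0.33 V < V_ov = 0.93 V, the device is in the triode region.
I_D = k_n [V_ov · V_DS − ½ V_DS²] = 4.3 × [0.93 × 0.33 − 0.5 × 0.33²] = 1.09 mA.

Triode; I_D = 1.09 mA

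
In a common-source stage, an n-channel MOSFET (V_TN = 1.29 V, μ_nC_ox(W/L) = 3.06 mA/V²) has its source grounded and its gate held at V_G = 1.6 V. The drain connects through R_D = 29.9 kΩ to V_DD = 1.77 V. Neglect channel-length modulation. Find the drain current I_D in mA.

I_D = 0.0569 mA

V_GS = V_G = 1.6 V, so V_ov = 1.6 − 1.29 = 0.31 V.
Assume saturation: I_D = ½ k_n V_ov² = 0.5 × 3.06 × 0.31² = 0.147 mA, giving V_DS = V_DD − I_D R_D = 1.77 − 0.147 × 29.9 = -2.63 V.
But -2.63 V < V_ov = 0.31 V, so the device is actually in triode.
In triode I_D = k_n[V_ov V_DS − ½ V_DS²] and I_D = (V_DD − V_DS)/R_D. Equating: 45.7 V_DS² − 29.36 V_DS + 1.77 = 0, giving V_DS = 0.0673 V (the root below V_ov).
I_D = (1.77 − 0.0673) / 29.9 = 0.0569 mA.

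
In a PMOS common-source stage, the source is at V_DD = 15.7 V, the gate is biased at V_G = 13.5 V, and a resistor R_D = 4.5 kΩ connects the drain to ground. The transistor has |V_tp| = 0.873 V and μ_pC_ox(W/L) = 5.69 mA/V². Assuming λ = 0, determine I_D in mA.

I_D = 3.36 mA

V_SG = V_DD − V_G = 15.7 − 13.5 = 2.2 V, so V_ov = 2.2 − 0.873 = 1.33 V.
Assume saturation: I_D = ½ k_p V_ov² = 0.5 × 5.69 × 1.33² = 5.01 mA, giving V_SD = V_DD − I_D R_D = 15.7 − 5.01 × 4.5 = -6.84 V.
But -6.84 V < V_ov = 1.33 V, so the device is actually in triode.
In triode I_D = k_p[V_ov V_SD − ½ V_SD²] and I_D = (V_DD − V_SD)/R_D. Equating: 12.8 V_SD² − 34.98 V_SD + 15.7 = 0, giving V_SD = 0.566 V (the root below V_ov).
I_D = (15.7 − 0.566) / 4.5 = 3.36 mA.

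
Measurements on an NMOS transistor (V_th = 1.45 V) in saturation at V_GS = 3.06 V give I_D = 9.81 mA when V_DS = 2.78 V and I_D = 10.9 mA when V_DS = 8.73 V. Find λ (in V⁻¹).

λ = 0.0197 V⁻¹

With V_GS fixed, I_D ∝ (1 + λ V_DS) in saturation, so I_D2/I_D1 = (1 + λ V_DS2)/(1 + λ V_DS1).
10.9/9.81 = 1.111 = (1 + 8.73 λ)/(1 + 2.78 λ).
Solving: λ (I_D1 V_DS2 − I_D2 V_DS1) = I_D2 − I_D1, so λ = (10.9 − 9.81) / (9.81 × 8.73 − 10.9 × 2.78) = 1.09 / 55.3 = 0.0197 V⁻¹.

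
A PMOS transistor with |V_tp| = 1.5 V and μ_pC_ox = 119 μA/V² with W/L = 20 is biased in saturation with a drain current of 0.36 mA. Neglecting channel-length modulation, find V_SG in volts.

V_SG = 2.05 V

k_p = μ_pC_ox · (W/L) = 2.38 mA/V².
In saturation I_D = ½ k_p (V_SG − |V_tp|)², so V_SG − |V_tp| = √(2 I_D / k_p) = √(2 × 0.36 / 2.38) = 0.55 V.
V_SG = 1.5 + 0.55 = 2.05 V.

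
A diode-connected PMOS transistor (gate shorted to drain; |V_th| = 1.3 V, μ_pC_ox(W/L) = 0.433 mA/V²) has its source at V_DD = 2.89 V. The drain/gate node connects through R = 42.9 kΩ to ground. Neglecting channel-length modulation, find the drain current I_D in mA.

With gate tied to drain, V_SG = V_SD ≥ V_SG − |V_th|, so the device is in saturation.
KCL at the drain: ½ k_p (V_SG − |V_th|)² = (V_DD − V_SG)/R.
Let x = V_SG − 1.3. Then 9.29 x² + x − 1.59 = 0, giving x = 0.363 V (positive root), so V_SG = 1.66 V.
I_D = (V_DD − V_SG)/R = (2.89 − 1.66) / 42.9 = 0.0286 mA.

I_D = 0.0286 mA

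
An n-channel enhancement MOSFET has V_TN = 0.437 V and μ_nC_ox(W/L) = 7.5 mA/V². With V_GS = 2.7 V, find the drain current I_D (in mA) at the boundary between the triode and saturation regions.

At the boundary V_DS = V_ov = V_GS − V_TN = 2.7 − 0.437 = 2.26 V.
I_D = ½ k_n V_ov² = 0.5 × 7.5 × 2.26² = 19.2 mA.

I_D = 19.2 mA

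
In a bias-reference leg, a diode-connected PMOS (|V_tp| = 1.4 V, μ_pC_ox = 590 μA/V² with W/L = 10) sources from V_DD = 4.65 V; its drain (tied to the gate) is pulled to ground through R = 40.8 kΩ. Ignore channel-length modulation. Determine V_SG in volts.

With gate tied to drain, V_SG = V_SD ≥ V_SG − |V_tp|, so the device is in saturation.
k_p = μ_pC_ox · (W/L) = 5.9 mA/V².
KCL at the drain: ½ k_p (V_SG − |V_tp|)² = (V_DD − V_SG)/R.
Let x = V_SG − 1.4. Then 120 x² + x − 3.25 = 0, giving x = 0.16 V (positive root), so V_SG = 1.56 V.
I_D = (V_DD − V_SG)/R = (4.65 − 1.56) / 40.8 = 0.0757 mA.

V_SG = 1.56 V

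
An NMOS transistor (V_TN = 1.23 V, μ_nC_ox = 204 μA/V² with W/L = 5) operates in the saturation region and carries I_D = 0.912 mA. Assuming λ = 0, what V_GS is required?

k_n = μ_nC_ox · (W/L) = 1.02 mA/V².
In saturation I_D = ½ k_n (V_GS − V_TN)², so V_GS − V_TN = √(2 I_D / k_n) = √(2 × 0.912 / 1.02) = 1.34 V.
V_GS = 1.23 + 1.34 = 2.57 V.

V_GS = 2.57 V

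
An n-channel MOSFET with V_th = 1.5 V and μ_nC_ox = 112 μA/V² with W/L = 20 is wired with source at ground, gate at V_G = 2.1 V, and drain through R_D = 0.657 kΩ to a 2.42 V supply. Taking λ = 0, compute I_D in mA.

V_GS = V_G = 2.1 V, so V_ov = 2.1 − 1.5 = 0.6 V.
k_n = μ_nC_ox · (W/L) = 2.24 mA/V².
Assume saturation: I_D = ½ k_n V_ov² = 0.5 × 2.24 × 0.6² = 0.403 mA, giving V_DS = V_DD − I_D R_D = 2.42 − 0.403 × 0.657 = 2.16 V.
V_DS = 2.16 V ≥ V_ov = 0.6 V, confirming saturation.

I_D = 0.403 mA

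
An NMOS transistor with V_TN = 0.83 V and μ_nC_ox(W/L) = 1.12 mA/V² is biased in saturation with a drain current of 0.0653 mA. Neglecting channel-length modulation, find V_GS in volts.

In saturation I_D = ½ k_n (V_GS − V_TN)², so V_GS − V_TN = √(2 I_D / k_n) = √(2 × 0.0653 / 1.12) = 0.341 V.
V_GS = 0.83 + 0.341 = 1.17 V.

V_GS = 1.17 V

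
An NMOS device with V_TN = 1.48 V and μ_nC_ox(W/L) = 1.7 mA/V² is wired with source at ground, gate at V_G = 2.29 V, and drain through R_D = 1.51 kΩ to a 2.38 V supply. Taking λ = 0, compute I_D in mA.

I_D = 0.558 mA

V_GS = V_G = 2.29 V, so V_ov = 2.29 − 1.48 = 0.81 V.
Assume saturation: I_D = ½ k_n V_ov² = 0.5 × 1.7 × 0.81² = 0.558 mA, giving V_DS = V_DD − I_D R_D = 2.38 − 0.558 × 1.51 = 1.54 V.
V_DS = 1.54 V ≥ V_ov = 0.81 V, confirming saturation.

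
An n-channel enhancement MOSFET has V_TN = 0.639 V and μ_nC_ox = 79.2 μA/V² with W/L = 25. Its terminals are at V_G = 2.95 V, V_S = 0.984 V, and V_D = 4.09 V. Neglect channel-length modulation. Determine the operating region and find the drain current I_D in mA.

Saturation; I_D = 1.74 mA

V_GS = V_G − V_S = 2.95 − 0.984 = 1.97 V; V_DS = V_D − V_S = 4.09 − 0.984 = 3.11 V.
k_n = μ_nC_ox · (W/L) = 1.98 mA/V².
V_ov = V_GS − V_TN = 1.97 − 0.639 = 1.33 V.
Since V_DS = 3.11 V ≥ V_ov = 1.33 V, the device is in saturation.
I_D = ½ k_n V_ov² = 0.5 × 1.98 × 1.33² = 1.74 mA.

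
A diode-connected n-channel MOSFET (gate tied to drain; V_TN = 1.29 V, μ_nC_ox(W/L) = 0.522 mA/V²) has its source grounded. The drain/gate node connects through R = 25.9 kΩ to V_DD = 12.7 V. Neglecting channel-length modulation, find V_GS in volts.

With gate tied to drain, V_GS = V_DS ≥ V_GS − V_TN, so the device is in saturation.
KCL at the drain: ½ k_n (V_GS − V_TN)² = (V_DD − V_GS)/R.
Let x = V_GS − 1.29. Then 6.76 x² + x − 11.41 = 0, giving x = 1.23 V (positive root), so V_GS = 2.52 V.
I_D = (V_DD − V_GS)/R = (12.7 − 2.52) / 25.9 = 0.393 mA.

V_GS = 2.52 V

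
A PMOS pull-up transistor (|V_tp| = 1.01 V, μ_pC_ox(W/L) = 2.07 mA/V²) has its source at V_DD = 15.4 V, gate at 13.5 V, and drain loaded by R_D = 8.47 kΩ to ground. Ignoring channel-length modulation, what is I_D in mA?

I_D = 0.820 mA

V_SG = V_DD − V_G = 15.4 − 13.5 = 1.9 V, so V_ov = 1.9 − 1.01 = 0.89 V.
Assume saturation: I_D = ½ k_p V_ov² = 0.5 × 2.07 × 0.89² = 0.82 mA, giving V_SD = V_DD − I_D R_D = 15.4 − 0.82 × 8.47 = 8.46 V.
V_SD = 8.46 V ≥ V_ov = 0.89 V, confirming saturation.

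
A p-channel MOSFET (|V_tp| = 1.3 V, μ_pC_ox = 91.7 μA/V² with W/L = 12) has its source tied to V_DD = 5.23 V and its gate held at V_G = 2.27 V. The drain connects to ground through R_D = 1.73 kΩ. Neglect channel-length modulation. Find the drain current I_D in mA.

V_SG = V_DD − V_G = 5.23 − 2.27 = 2.96 V, so V_ov = 2.96 − 1.3 = 1.66 V.
k_p = μ_pC_ox · (W/L) = 1.1 mA/V².
Assume saturation: I_D = ½ k_p V_ov² = 0.5 × 1.1 × 1.66² = 1.52 mA, giving V_SD = V_DD − I_D R_D = 5.23 − 1.52 × 1.73 = 2.61 V.
V_SD = 2.61 V ≥ V_ov = 1.66 V, confirming saturation.

I_D = 1.52 mA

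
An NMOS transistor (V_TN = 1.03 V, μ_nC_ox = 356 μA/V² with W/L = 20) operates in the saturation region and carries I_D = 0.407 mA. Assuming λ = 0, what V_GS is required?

k_n = μ_nC_ox · (W/L) = 7.12 mA/V².
In saturation I_D = ½ k_n (V_GS − V_TN)², so V_GS − V_TN = √(2 I_D / k_n) = √(2 × 0.407 / 7.12) = 0.338 V.
V_GS = 1.03 + 0.338 = 1.37 V.

V_GS = 1.37 V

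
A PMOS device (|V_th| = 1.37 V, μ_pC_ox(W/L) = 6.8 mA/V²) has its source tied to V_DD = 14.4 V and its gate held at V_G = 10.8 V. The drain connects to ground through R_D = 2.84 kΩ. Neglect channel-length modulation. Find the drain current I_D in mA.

I_D = 4.95 mA

V_SG = V_DD − V_G = 14.4 − 10.8 = 3.6 V, so V_ov = 3.6 − 1.37 = 2.23 V.
Assume saturation: I_D = ½ k_p V_ov² = 0.5 × 6.8 × 2.23² = 16.9 mA, giving V_SD = V_DD − I_D R_D = 14.4 − 16.9 × 2.84 = -33.6 V.
But -33.6 V < V_ov = 2.23 V, so the device is actually in triode.
In triode I_D = k_p[V_ov V_SD − ½ V_SD²] and I_D = (V_DD − V_SD)/R_D. Equating: 9.66 V_SD² − 44.07 V_SD + 14.4 = 0, giving V_SD = 0.354 V (the root below V_ov).
I_D = (14.4 − 0.354) / 2.84 = 4.95 mA.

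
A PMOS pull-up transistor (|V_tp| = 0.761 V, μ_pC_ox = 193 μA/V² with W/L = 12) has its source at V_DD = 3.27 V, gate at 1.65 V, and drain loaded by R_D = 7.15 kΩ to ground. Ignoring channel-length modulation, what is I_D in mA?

I_D = 0.423 mA

V_SG = V_DD − V_G = 3.27 − 1.65 = 1.62 V, so V_ov = 1.62 − 0.761 = 0.859 V.
k_p = μ_pC_ox · (W/L) = 2.316 mA/V².
Assume saturation: I_D = ½ k_p V_ov² = 0.5 × 2.316 × 0.859² = 0.854 mA, giving V_SD = V_DD − I_D R_D = 3.27 − 0.854 × 7.15 = -2.84 V.
But -2.84 V < V_ov = 0.859 V, so the device is actually in triode.
In triode I_D = k_p[V_ov V_SD − ½ V_SD²] and I_D = (V_DD − V_SD)/R_D. Equating: 8.28 V_SD² − 15.22 V_SD + 3.27 = 0, giving V_SD = 0.248 V (the root below V_ov).
I_D = (3.27 − 0.248) / 7.15 = 0.423 mA.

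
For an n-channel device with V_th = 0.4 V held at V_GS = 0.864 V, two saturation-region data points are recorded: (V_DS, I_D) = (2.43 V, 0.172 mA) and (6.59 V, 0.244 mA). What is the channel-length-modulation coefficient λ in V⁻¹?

With V_GS fixed, I_D ∝ (1 + λ V_DS) in saturation, so I_D2/I_D1 = (1 + λ V_DS2)/(1 + λ V_DS1).
0.244/0.172 = 1.419 = (1 + 6.59 λ)/(1 + 2.43 λ).
Solving: λ (I_D1 V_DS2 − I_D2 V_DS1) = I_D2 − I_D1, so λ = (0.244 − 0.172) / (0.172 × 6.59 − 0.244 × 2.43) = 0.072 / 0.541 = 0.133 V⁻¹.

λ = 0.133 V⁻¹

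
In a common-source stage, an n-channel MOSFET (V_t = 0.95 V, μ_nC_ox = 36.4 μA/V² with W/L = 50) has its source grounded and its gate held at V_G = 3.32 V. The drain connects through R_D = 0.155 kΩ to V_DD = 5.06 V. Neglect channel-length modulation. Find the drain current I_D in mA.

V_GS = V_G = 3.32 V, so V_ov = 3.32 − 0.95 = 2.37 V.
k_n = μ_nC_ox · (W/L) = 1.82 mA/V².
Assume saturation: I_D = ½ k_n V_ov² = 0.5 × 1.82 × 2.37² = 5.11 mA, giving V_DS = V_DD − I_D R_D = 5.06 − 5.11 × 0.155 = 4.27 V.
V_DS = 4.27 V ≥ V_ov = 2.37 V, confirming saturation.

I_D = 5.11 mA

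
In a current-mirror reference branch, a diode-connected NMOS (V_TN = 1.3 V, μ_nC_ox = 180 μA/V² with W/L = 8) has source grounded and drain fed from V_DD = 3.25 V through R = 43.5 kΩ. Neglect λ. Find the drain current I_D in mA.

I_D = 0.0394 mA

With gate tied to drain, V_GS = V_DS ≥ V_GS − V_TN, so the device is in saturation.
k_n = μ_nC_ox · (W/L) = 1.44 mA/V².
KCL at the drain: ½ k_n (V_GS − V_TN)² = (V_DD − V_GS)/R.
Let x = V_GS − 1.3. Then 31.3 x² + x − 1.95 = 0, giving x = 0.234 V (positive root), so V_GS = 1.53 V.
I_D = (V_DD − V_GS)/R = (3.25 − 1.53) / 43.5 = 0.0394 mA.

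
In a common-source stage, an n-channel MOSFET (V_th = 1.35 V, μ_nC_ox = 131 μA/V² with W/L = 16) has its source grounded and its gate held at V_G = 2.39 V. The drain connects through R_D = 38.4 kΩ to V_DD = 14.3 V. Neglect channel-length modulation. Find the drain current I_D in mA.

I_D = 0.368 mA

V_GS = V_G = 2.39 V, so V_ov = 2.39 − 1.35 = 1.04 V.
k_n = μ_nC_ox · (W/L) = 2.096 mA/V².
Assume saturation: I_D = ½ k_n V_ov² = 0.5 × 2.096 × 1.04² = 1.13 mA, giving V_DS = V_DD − I_D R_D = 14.3 − 1.13 × 38.4 = -29.2 V.
But -29.2 V < V_ov = 1.04 V, so the device is actually in triode.
In triode I_D = k_n[V_ov V_DS − ½ V_DS²] and I_D = (V_DD − V_DS)/R_D. Equating: 40.2 V_DS² − 84.71 V_DS + 14.3 = 0, giving V_DS = 0.185 V (the root below V_ov).
I_D = (14.3 − 0.185) / 38.4 = 0.368 mA.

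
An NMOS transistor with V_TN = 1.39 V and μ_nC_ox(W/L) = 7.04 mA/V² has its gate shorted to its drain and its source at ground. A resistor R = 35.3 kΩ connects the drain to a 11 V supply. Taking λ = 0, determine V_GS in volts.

V_GS = 1.66 V

With gate tied to drain, V_GS = V_DS ≥ V_GS − V_TN, so the device is in saturation.
KCL at the drain: ½ k_n (V_GS − V_TN)² = (V_DD − V_GS)/R.
Let x = V_GS − 1.39. Then 124 x² + x − 9.61 = 0, giving x = 0.274 V (positive root), so V_GS = 1.66 V.
I_D = (V_DD − V_GS)/R = (11 − 1.66) / 35.3 = 0.264 mA.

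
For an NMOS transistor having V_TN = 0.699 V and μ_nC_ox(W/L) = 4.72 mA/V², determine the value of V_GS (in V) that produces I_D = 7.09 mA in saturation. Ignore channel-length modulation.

V_GS = 2.43 V

In saturation I_D = ½ k_n (V_GS − V_TN)², so V_GS − V_TN = √(2 I_D / k_n) = √(2 × 7.09 / 4.72) = 1.73 V.
V_GS = 0.699 + 1.73 = 2.43 V.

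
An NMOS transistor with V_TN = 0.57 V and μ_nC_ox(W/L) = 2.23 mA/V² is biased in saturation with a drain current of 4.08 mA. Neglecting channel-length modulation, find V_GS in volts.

In saturation I_D = ½ k_n (V_GS − V_TN)², so V_GS − V_TN = √(2 I_D / k_n) = √(2 × 4.08 / 2.23) = 1.91 V.
V_GS = 0.57 + 1.91 = 2.48 V.

V_GS = 2.48 V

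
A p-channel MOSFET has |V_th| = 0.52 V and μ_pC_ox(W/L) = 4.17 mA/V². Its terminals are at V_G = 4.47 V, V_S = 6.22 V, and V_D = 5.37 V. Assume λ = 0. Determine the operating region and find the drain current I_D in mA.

V_SG = V_S − V_G = 6.22 − 4.47 = 1.75 V; V_SD = V_S − V_D = 6.22 − 5.37 = 0.85 V.
V_ov = V_SG − |V_th| = 1.75 − 0.52 = 1.23 V.
Since V_SD = 0.85 V < V_ov = 1.23 V, the device is in the triode region.
I_D = k_p [V_ov · V_SD − ½ V_SD²] = 4.17 × [1.23 × 0.85 − 0.5 × 0.85²] = 2.85 mA.

Triode; I_D = 2.85 mA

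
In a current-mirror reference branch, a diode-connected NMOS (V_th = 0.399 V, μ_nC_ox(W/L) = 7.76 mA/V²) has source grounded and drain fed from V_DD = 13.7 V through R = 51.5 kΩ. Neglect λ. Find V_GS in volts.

With gate tied to drain, V_GS = V_DS ≥ V_GS − V_th, so the device is in saturation.
KCL at the drain: ½ k_n (V_GS − V_th)² = (V_DD − V_GS)/R.
Let x = V_GS − 0.399. Then 200 x² + x − 13.3 = 0, giving x = 0.256 V (positive root), so V_GS = 0.655 V.
I_D = (V_DD − V_GS)/R = (13.7 − 0.655) / 51.5 = 0.253 mA.

V_GS = 0.655 V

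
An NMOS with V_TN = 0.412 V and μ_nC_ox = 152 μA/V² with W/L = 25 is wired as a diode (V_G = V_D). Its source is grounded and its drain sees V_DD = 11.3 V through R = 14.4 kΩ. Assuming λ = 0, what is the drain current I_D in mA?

With gate tied to drain, V_GS = V_DS ≥ V_GS − V_TN, so the device is in saturation.
k_n = μ_nC_ox · (W/L) = 3.8 mA/V².
KCL at the drain: ½ k_n (V_GS − V_TN)² = (V_DD − V_GS)/R.
Let x = V_GS − 0.412. Then 27.4 x² + x − 10.89 = 0, giving x = 0.613 V (positive root), so V_GS = 1.02 V.
I_D = (V_DD − V_GS)/R = (11.3 − 1.02) / 14.4 = 0.714 mA.

I_D = 0.714 mA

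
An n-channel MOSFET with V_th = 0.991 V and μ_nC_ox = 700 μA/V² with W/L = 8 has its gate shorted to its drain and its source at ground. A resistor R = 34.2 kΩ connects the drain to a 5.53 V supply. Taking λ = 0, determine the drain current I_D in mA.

With gate tied to drain, V_GS = V_DS ≥ V_GS − V_th, so the device is in saturation.
k_n = μ_nC_ox · (W/L) = 5.6 mA/V².
KCL at the drain: ½ k_n (V_GS − V_th)² = (V_DD − V_GS)/R.
Let x = V_GS − 0.991. Then 95.8 x² + x − 4.539 = 0, giving x = 0.213 V (positive root), so V_GS = 1.2 V.
I_D = (V_DD − V_GS)/R = (5.53 − 1.2) / 34.2 = 0.127 mA.

I_D = 0.127 mA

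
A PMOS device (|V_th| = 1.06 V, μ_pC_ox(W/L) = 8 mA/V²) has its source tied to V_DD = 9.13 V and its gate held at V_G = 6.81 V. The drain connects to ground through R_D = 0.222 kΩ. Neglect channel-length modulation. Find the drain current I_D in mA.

I_D = 6.35 mA

V_SG = V_DD − V_G = 9.13 − 6.81 = 2.32 V, so V_ov = 2.32 − 1.06 = 1.26 V.
Assume saturation: I_D = ½ k_p V_ov² = 0.5 × 8 × 1.26² = 6.35 mA, giving V_SD = V_DD − I_D R_D = 9.13 − 6.35 × 0.222 = 7.72 V.
V_SD = 7.72 V ≥ V_ov = 1.26 V, confirming saturation.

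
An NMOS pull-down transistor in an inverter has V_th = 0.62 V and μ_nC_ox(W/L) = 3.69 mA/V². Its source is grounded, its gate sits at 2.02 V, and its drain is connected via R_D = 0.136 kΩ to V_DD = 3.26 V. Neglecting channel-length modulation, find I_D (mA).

V_GS = V_G = 2.02 V, so V_ov = 2.02 − 0.62 = 1.4 V.
Assume saturation: I_D = ½ k_n V_ov² = 0.5 × 3.69 × 1.4² = 3.62 mA, giving V_DS = V_DD − I_D R_D = 3.26 − 3.62 × 0.136 = 2.77 V.
V_DS = 2.77 V ≥ V_ov = 1.4 V, confirming saturation.

I_D = 3.62 mA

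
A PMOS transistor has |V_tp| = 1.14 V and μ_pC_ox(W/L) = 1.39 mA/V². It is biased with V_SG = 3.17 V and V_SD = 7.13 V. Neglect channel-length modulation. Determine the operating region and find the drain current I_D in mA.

V_ov = V_SG − |V_tp| = 3.17 − 1.14 = 2.03 V.
Since V_SD = 7.13 V ≥ V_ov = 2.03 V, the device is in saturation.
I_D = ½ k_p V_ov² = 0.5 × 1.39 × 2.03² = 2.86 mA.

Saturation; I_D = 2.86 mA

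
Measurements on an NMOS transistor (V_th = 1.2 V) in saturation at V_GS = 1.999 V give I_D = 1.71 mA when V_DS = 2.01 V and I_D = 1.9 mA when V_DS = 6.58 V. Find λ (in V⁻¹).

λ = 0.0256 V⁻¹

With V_GS fixed, I_D ∝ (1 + λ V_DS) in saturation, so I_D2/I_D1 = (1 + λ V_DS2)/(1 + λ V_DS1).
1.9/1.71 = 1.111 = (1 + 6.58 λ)/(1 + 2.01 λ).
Solving: λ (I_D1 V_DS2 − I_D2 V_DS1) = I_D2 − I_D1, so λ = (1.9 − 1.71) / (1.71 × 6.58 − 1.9 × 2.01) = 0.19 / 7.43 = 0.0256 V⁻¹.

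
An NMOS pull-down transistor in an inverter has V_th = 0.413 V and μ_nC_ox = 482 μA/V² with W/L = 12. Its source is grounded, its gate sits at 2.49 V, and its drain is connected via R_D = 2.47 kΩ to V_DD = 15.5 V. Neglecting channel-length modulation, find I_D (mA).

V_GS = V_G = 2.49 V, so V_ov = 2.49 − 0.413 = 2.08 V.
k_n = μ_nC_ox · (W/L) = 5.784 mA/V².
Assume saturation: I_D = ½ k_n V_ov² = 0.5 × 5.784 × 2.08² = 12.5 mA, giving V_DS = V_DD − I_D R_D = 15.5 − 12.5 × 2.47 = -15.3 V.
But -15.3 V < V_ov = 2.08 V, so the device is actually in triode.
In triode I_D = k_n[V_ov V_DS − ½ V_DS²] and I_D = (V_DD − V_DS)/R_D. Equating: 7.14 V_DS² − 30.67 V_DS + 15.5 = 0, giving V_DS = 0.585 V (the root below V_ov).
I_D = (15.5 − 0.585) / 2.47 = 6.04 mA.

I_D = 6.04 mA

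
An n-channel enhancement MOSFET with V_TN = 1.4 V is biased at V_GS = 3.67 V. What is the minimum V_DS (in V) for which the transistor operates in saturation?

V_DS,sat = 2.27 V

The boundary between triode and saturation is V_DS = V_GS − V_TN = V_ov.
V_ov = 3.67 − 1.4 = 2.27 V.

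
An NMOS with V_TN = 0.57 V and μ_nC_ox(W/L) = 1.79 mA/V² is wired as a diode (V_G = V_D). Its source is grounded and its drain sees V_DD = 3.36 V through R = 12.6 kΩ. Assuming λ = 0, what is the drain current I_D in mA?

I_D = 0.185 mA

With gate tied to drain, V_GS = V_DS ≥ V_GS − V_TN, so the device is in saturation.
KCL at the drain: ½ k_n (V_GS − V_TN)² = (V_DD − V_GS)/R.
Let x = V_GS − 0.57. Then 11.3 x² + x − 2.79 = 0, giving x = 0.455 V (positive root), so V_GS = 1.03 V.
I_D = (V_DD − V_GS)/R = (3.36 − 1.03) / 12.6 = 0.185 mA.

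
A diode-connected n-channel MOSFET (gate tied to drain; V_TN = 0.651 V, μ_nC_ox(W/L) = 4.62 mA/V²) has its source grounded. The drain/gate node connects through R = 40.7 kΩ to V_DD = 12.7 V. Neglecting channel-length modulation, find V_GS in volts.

With gate tied to drain, V_GS = V_DS ≥ V_GS − V_TN, so the device is in saturation.
KCL at the drain: ½ k_n (V_GS − V_TN)² = (V_DD − V_GS)/R.
Let x = V_GS − 0.651. Then 94 x² + x − 12.05 = 0, giving x = 0.353 V (positive root), so V_GS = 1 V.
I_D = (V_DD − V_GS)/R = (12.7 − 1) / 40.7 = 0.287 mA.

V_GS = 1.00 V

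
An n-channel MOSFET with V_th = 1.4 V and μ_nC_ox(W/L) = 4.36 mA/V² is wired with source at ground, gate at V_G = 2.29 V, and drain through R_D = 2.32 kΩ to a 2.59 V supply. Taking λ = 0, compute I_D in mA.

V_GS = V_G = 2.29 V, so V_ov = 2.29 − 1.4 = 0.89 V.
Assume saturation: I_D = ½ k_n V_ov² = 0.5 × 4.36 × 0.89² = 1.73 mA, giving V_DS = V_DD − I_D R_D = 2.59 − 1.73 × 2.32 = -1.42 V.
But -1.42 V < V_ov = 0.89 V, so the device is actually in triode.
In triode I_D = k_n[V_ov V_DS − ½ V_DS²] and I_D = (V_DD − V_DS)/R_D. Equating: 5.06 V_DS² − 10 V_DS + 2.59 = 0, giving V_DS = 0.306 V (the root below V_ov).
I_D = (2.59 − 0.306) / 2.32 = 0.984 mA.

I_D = 0.984 mA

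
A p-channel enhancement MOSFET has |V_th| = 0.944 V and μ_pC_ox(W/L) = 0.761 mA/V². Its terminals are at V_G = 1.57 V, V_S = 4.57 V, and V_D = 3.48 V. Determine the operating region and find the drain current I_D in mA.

V_SG = V_S − V_G = 4.57 − 1.57 = 3 V; V_SD = V_S − V_D = 4.57 − 3.48 = 1.09 V.
V_ov = V_SG − |V_th| = 3 − 0.944 = 2.06 V.
Since V_SD = 1.09 V < V_ov = 2.06 V, the device is in the triode region.
I_D = k_p [V_ov · V_SD − ½ V_SD²] = 0.761 × [2.06 × 1.09 − 0.5 × 1.09²] = 1.25 mA.

Triode; I_D = 1.25 mA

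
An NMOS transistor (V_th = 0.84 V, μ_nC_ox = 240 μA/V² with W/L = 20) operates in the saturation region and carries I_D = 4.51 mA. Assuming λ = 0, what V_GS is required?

V_GS = 2.21 V

k_n = μ_nC_ox · (W/L) = 4.8 mA/V².
In saturation I_D = ½ k_n (V_GS − V_th)², so V_GS − V_th = √(2 I_D / k_n) = √(2 × 4.51 / 4.8) = 1.37 V.
V_GS = 0.84 + 1.37 = 2.21 V.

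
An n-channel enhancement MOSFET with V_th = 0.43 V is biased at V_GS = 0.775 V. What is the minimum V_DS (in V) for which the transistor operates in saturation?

The boundary between triode and saturation is V_DS = V_GS − V_th = V_ov.
V_ov = 0.775 − 0.43 = 0.345 V.

V_DS,sat = 0.345 V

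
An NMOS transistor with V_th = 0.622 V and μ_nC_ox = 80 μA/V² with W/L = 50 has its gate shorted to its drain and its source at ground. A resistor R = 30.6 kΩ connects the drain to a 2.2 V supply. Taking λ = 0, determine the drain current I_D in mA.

I_D = 0.0466 mA

With gate tied to drain, V_GS = V_DS ≥ V_GS − V_th, so the device is in saturation.
k_n = μ_nC_ox · (W/L) = 4 mA/V².
KCL at the drain: ½ k_n (V_GS − V_th)² = (V_DD − V_GS)/R.
Let x = V_GS − 0.622. Then 61.2 x² + x − 1.578 = 0, giving x = 0.153 V (positive root), so V_GS = 0.775 V.
I_D = (V_DD − V_GS)/R = (2.2 − 0.775) / 30.6 = 0.0466 mA.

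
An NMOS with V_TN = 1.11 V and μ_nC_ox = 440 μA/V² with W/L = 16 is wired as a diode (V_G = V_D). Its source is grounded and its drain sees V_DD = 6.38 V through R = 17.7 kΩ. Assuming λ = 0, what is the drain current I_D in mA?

I_D = 0.282 mA

With gate tied to drain, V_GS = V_DS ≥ V_GS − V_TN, so the device is in saturation.
k_n = μ_nC_ox · (W/L) = 7.04 mA/V².
KCL at the drain: ½ k_n (V_GS − V_TN)² = (V_DD − V_GS)/R.
Let x = V_GS − 1.11. Then 62.3 x² + x − 5.27 = 0, giving x = 0.283 V (positive root), so V_GS = 1.39 V.
I_D = (V_DD − V_GS)/R = (6.38 − 1.39) / 17.7 = 0.282 mA.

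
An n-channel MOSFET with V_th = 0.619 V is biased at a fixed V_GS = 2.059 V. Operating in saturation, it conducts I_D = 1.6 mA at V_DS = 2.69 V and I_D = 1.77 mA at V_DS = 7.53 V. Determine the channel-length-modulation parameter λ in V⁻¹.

With V_GS fixed, I_D ∝ (1 + λ V_DS) in saturation, so I_D2/I_D1 = (1 + λ V_DS2)/(1 + λ V_DS1).
1.77/1.6 = 1.106 = (1 + 7.53 λ)/(1 + 2.69 λ).
Solving: λ (I_D1 V_DS2 − I_D2 V_DS1) = I_D2 − I_D1, so λ = (1.77 − 1.6) / (1.6 × 7.53 − 1.77 × 2.69) = 0.17 / 7.29 = 0.0233 V⁻¹.

λ = 0.0233 V⁻¹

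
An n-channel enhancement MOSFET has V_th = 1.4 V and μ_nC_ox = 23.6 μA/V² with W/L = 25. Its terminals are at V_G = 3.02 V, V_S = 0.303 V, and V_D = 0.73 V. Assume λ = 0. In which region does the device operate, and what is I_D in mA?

V_GS = V_G − V_S = 3.02 − 0.303 = 2.72 V; V_DS = V_D − V_S = 0.73 − 0.303 = 0.427 V.
k_n = μ_nC_ox · (W/L) = 0.59 mA/V².
V_ov = V_GS − V_th = 2.72 − 1.4 = 1.32 V.
Since V_DS = 0.427 V < V_ov = 1.32 V, the device is in the triode region.
I_D = k_n [V_ov · V_DS − ½ V_DS²] = 0.59 × [1.32 × 0.427 − 0.5 × 0.427²] = 0.278 mA.

Triode; I_D = 0.278 mA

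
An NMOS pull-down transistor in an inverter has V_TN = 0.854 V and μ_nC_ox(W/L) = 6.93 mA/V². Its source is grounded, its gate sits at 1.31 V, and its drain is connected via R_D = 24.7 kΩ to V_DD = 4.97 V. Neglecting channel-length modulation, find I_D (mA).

I_D = 0.198 mA

V_GS = V_G = 1.31 V, so V_ov = 1.31 − 0.854 = 0.456 V.
Assume saturation: I_D = ½ k_n V_ov² = 0.5 × 6.93 × 0.456² = 0.72 mA, giving V_DS = V_DD − I_D R_D = 4.97 − 0.72 × 24.7 = -12.8 V.
But -12.8 V < V_ov = 0.456 V, so the device is actually in triode.
In triode I_D = k_n[V_ov V_DS − ½ V_DS²] and I_D = (V_DD − V_DS)/R_D. Equating: 85.6 V_DS² − 79.05 V_DS + 4.97 = 0, giving V_DS = 0.0679 V (the root below V_ov).
I_D = (4.97 − 0.0679) / 24.7 = 0.198 mA.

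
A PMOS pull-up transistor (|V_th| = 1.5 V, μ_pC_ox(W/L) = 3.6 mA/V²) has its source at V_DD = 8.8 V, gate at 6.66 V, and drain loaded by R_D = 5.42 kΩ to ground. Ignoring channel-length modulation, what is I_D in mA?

I_D = 0.737 mA

V_SG = V_DD − V_G = 8.8 − 6.66 = 2.14 V, so V_ov = 2.14 − 1.5 = 0.64 V.
Assume saturation: I_D = ½ k_p V_ov² = 0.5 × 3.6 × 0.64² = 0.737 mA, giving V_SD = V_DD − I_D R_D = 8.8 − 0.737 × 5.42 = 4.8 V.
V_SD = 4.8 V ≥ V_ov = 0.64 V, confirming saturation.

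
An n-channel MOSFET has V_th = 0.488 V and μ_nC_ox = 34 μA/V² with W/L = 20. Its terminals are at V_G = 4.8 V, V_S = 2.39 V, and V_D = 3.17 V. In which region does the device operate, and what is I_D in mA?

Triode; I_D = 0.813 mA

V_GS = V_G − V_S = 4.8 − 2.39 = 2.41 V; V_DS = V_D − V_S = 3.17 − 2.39 = 0.78 V.
k_n = μ_nC_ox · (W/L) = 0.68 mA/V².
V_ov = V_GS − V_th = 2.41 − 0.488 = 1.92 V.
Since V_DS = 0.78 V < V_ov = 1.92 V, the device is in the triode region.
I_D = k_n [V_ov · V_DS − ½ V_DS²] = 0.68 × [1.92 × 0.78 − 0.5 × 0.78²] = 0.813 mA.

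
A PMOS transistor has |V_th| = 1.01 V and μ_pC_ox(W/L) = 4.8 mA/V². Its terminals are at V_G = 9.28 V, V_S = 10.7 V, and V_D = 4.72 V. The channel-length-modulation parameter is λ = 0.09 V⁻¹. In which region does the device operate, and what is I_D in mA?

Saturation; I_D = 0.621 mA

V_SG = V_S − V_G = 10.7 − 9.28 = 1.42 V; V_SD = V_S − V_D = 10.7 − 4.72 = 5.98 V.
V_ov = V_SG − |V_th| = 1.42 − 1.01 = 0.41 V.
Since V_SD = 5.98 V ≥ V_ov = 0.41 V, the device is in saturation.
I_D = ½ k_p V_ov² (1 + λ V_SD) = 0.5 × 4.8 × 0.41² × (1 + 0.09 × 5.98) = 0.621 mA.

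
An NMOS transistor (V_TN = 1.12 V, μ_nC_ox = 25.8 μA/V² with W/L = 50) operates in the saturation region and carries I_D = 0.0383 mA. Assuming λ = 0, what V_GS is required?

V_GS = 1.36 V

k_n = μ_nC_ox · (W/L) = 1.29 mA/V².
In saturation I_D = ½ k_n (V_GS − V_TN)², so V_GS − V_TN = √(2 I_D / k_n) = √(2 × 0.0383 / 1.29) = 0.244 V.
V_GS = 1.12 + 0.244 = 1.36 V.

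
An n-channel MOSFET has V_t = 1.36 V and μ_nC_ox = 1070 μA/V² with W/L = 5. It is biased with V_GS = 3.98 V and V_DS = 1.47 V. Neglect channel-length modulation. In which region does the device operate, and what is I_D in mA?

Triode; I_D = 14.8 mA

k_n = μ_nC_ox · (W/L) = 5.35 mA/V².
V_ov = V_GS − V_t = 3.98 − 1.36 = 2.62 V.
Since V_DS = 1.47 V < V_ov = 2.62 V, the device is in the triode region.
I_D = k_n [V_ov · V_DS − ½ V_DS²] = 5.35 × [2.62 × 1.47 − 0.5 × 1.47²] = 14.8 mA.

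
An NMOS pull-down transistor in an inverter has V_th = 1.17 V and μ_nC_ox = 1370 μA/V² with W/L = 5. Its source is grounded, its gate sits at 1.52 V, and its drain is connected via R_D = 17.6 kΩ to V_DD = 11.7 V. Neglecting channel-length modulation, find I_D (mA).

V_GS = V_G = 1.52 V, so V_ov = 1.52 − 1.17 = 0.35 V.
k_n = μ_nC_ox · (W/L) = 6.85 mA/V².
Assume saturation: I_D = ½ k_n V_ov² = 0.5 × 6.85 × 0.35² = 0.42 mA, giving V_DS = V_DD − I_D R_D = 11.7 − 0.42 × 17.6 = 4.32 V.
V_DS = 4.32 V ≥ V_ov = 0.35 V, confirming saturation.

I_D = 0.420 mA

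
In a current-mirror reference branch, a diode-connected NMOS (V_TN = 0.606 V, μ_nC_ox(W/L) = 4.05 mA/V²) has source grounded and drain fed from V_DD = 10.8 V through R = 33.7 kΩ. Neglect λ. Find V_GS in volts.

V_GS = 0.985 V

With gate tied to drain, V_GS = V_DS ≥ V_GS − V_TN, so the device is in saturation.
KCL at the drain: ½ k_n (V_GS − V_TN)² = (V_DD − V_GS)/R.
Let x = V_GS − 0.606. Then 68.2 x² + x − 10.19 = 0, giving x = 0.379 V (positive root), so V_GS = 0.985 V.
I_D = (V_DD − V_GS)/R = (10.8 − 0.985) / 33.7 = 0.291 mA.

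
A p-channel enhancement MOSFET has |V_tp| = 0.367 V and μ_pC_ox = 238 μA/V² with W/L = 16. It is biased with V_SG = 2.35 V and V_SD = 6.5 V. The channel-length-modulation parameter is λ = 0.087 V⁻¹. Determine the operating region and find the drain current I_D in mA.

k_p = μ_pC_ox · (W/L) = 3.808 mA/V².
V_ov = V_SG − |V_tp| = 2.35 − 0.367 = 1.98 V.
Since V_SD = 6.5 V ≥ V_ov = 1.98 V, the device is in saturation.
I_D = ½ k_p V_ov² (1 + λ V_SD) = 0.5 × 3.808 × 1.98² × (1 + 0.087 × 6.5) = 11.7 mA.

Saturation; I_D = 11.7 mA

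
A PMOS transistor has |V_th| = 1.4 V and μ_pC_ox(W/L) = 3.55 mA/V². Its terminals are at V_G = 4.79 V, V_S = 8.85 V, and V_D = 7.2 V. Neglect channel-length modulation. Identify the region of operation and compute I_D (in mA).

Triode; I_D = 10.7 mA

V_SG = V_S − V_G = 8.85 − 4.79 = 4.06 V; V_SD = V_S − V_D = 8.85 − 7.2 = 1.65 V.
V_ov = V_SG − |V_th| = 4.06 − 1.4 = 2.66 V.
Since V_SD = 1.65 V < V_ov = 2.66 V, the device is in the triode region.
I_D = k_p [V_ov · V_SD − ½ V_SD²] = 3.55 × [2.66 × 1.65 − 0.5 × 1.65²] = 10.7 mA.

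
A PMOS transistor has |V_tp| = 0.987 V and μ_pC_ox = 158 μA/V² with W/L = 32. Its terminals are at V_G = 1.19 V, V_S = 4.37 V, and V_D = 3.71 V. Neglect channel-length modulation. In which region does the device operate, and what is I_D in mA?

V_SG = V_S − V_G = 4.37 − 1.19 = 3.18 V; V_SD = V_S − V_D = 4.37 − 3.71 = 0.66 V.
k_p = μ_pC_ox · (W/L) = 5.056 mA/V².
V_ov = V_SG − |V_tp| = 3.18 − 0.987 = 2.19 V.
Since V_SD = 0.66 V < V_ov = 2.19 V, the device is in the triode region.
I_D = k_p [V_ov · V_SD − ½ V_SD²] = 5.056 × [2.19 × 0.66 − 0.5 × 0.66²] = 6.22 mA.

Triode; I_D = 6.22 mA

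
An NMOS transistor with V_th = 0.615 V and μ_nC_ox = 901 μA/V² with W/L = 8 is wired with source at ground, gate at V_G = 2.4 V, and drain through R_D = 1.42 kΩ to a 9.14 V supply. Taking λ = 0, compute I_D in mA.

V_GS = V_G = 2.4 V, so V_ov = 2.4 − 0.615 = 1.78 V.
k_n = μ_nC_ox · (W/L) = 7.208 mA/V².
Assume saturation: I_D = ½ k_n V_ov² = 0.5 × 7.208 × 1.78² = 11.5 mA, giving V_DS = V_DD − I_D R_D = 9.14 − 11.5 × 1.42 = -7.17 V.
But -7.17 V < V_ov = 1.78 V, so the device is actually in triode.
In triode I_D = k_n[V_ov V_DS − ½ V_DS²] and I_D = (V_DD − V_DS)/R_D. Equating: 5.12 V_DS² − 19.27 V_DS + 9.14 = 0, giving V_DS = 0.557 V (the root below V_ov).
I_D = (9.14 − 0.557) / 1.42 = 6.04 mA.

I_D = 6.04 mA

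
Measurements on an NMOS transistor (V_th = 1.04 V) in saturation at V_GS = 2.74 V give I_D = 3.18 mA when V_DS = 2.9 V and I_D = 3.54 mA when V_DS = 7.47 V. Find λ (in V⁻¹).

With V_GS fixed, I_D ∝ (1 + λ V_DS) in saturation, so I_D2/I_D1 = (1 + λ V_DS2)/(1 + λ V_DS1).
3.54/3.18 = 1.113 = (1 + 7.47 λ)/(1 + 2.9 λ).
Solving: λ (I_D1 V_DS2 − I_D2 V_DS1) = I_D2 − I_D1, so λ = (3.54 − 3.18) / (3.18 × 7.47 − 3.54 × 2.9) = 0.36 / 13.5 = 0.0267 V⁻¹.

λ = 0.0267 V⁻¹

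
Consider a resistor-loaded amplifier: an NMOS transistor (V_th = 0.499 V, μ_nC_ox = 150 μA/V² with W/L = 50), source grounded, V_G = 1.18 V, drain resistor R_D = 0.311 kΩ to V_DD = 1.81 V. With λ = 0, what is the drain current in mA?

V_GS = V_G = 1.18 V, so V_ov = 1.18 − 0.499 = 0.681 V.
k_n = μ_nC_ox · (W/L) = 7.5 mA/V².
Assume saturation: I_D = ½ k_n V_ov² = 0.5 × 7.5 × 0.681² = 1.74 mA, giving V_DS = V_DD − I_D R_D = 1.81 − 1.74 × 0.311 = 1.27 V.
V_DS = 1.27 V ≥ V_ov = 0.681 V, confirming saturation.

I_D = 1.74 mA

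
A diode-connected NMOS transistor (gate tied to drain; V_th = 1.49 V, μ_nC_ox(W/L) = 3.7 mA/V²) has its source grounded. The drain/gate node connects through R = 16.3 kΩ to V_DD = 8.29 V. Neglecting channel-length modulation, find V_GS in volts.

V_GS = 1.95 V

With gate tied to drain, V_GS = V_DS ≥ V_GS − V_th, so the device is in saturation.
KCL at the drain: ½ k_n (V_GS − V_th)² = (V_DD − V_GS)/R.
Let x = V_GS − 1.49. Then 30.2 x² + x − 6.8 = 0, giving x = 0.459 V (positive root), so V_GS = 1.95 V.
I_D = (V_DD − V_GS)/R = (8.29 − 1.95) / 16.3 = 0.389 mA.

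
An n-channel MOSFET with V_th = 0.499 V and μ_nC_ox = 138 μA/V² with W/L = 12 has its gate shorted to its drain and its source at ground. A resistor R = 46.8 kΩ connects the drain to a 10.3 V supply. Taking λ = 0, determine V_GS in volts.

With gate tied to drain, V_GS = V_DS ≥ V_GS − V_th, so the device is in saturation.
k_n = μ_nC_ox · (W/L) = 1.656 mA/V².
KCL at the drain: ½ k_n (V_GS − V_th)² = (V_DD − V_GS)/R.
Let x = V_GS − 0.499. Then 38.8 x² + x − 9.801 = 0, giving x = 0.49 V (positive root), so V_GS = 0.989 V.
I_D = (V_DD − V_GS)/R = (10.3 − 0.989) / 46.8 = 0.199 mA.

V_GS = 0.989 V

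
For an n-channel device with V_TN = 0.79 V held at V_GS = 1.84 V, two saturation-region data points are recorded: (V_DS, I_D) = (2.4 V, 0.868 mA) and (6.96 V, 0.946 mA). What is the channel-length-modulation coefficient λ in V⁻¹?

With V_GS fixed, I_D ∝ (1 + λ V_DS) in saturation, so I_D2/I_D1 = (1 + λ V_DS2)/(1 + λ V_DS1).
0.946/0.868 = 1.09 = (1 + 6.96 λ)/(1 + 2.4 λ).
Solving: λ (I_D1 V_DS2 − I_D2 V_DS1) = I_D2 − I_D1, so λ = (0.946 − 0.868) / (0.868 × 6.96 − 0.946 × 2.4) = 0.078 / 3.77 = 0.0207 V⁻¹.

λ = 0.0207 V⁻¹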